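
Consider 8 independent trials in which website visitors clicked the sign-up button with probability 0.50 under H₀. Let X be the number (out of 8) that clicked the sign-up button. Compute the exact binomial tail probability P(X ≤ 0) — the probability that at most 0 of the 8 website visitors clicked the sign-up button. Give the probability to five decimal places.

X is binomial with n = 8 and p = 0.50.
P(X ≤ 0) = C(8,0)·0.50^0·0.50^8.
= 0.003906 = 0.00391.

P = 0.00391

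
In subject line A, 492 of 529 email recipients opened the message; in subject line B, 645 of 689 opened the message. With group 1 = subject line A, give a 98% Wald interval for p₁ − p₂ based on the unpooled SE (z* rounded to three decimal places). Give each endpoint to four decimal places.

(-0.0398, 0.0276)

p̂₁ = 0.93006, p̂₂ = 0.93614, so the observed difference is -0.00608.
SE = √(0.000122970 + 0.000086767) = √0.000209737 = 0.014482.
z* = 2.326 at the 98% level. Margin of error = 0.03369.
Interval: -0.00608 ± 0.03369 → (-0.0398, 0.0276).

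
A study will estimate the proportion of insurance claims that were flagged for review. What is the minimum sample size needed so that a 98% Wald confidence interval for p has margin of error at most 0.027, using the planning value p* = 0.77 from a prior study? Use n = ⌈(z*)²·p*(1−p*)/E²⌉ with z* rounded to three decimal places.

n = 1315

For 98% confidence, z* = 2.326.
p*(1−p*) = 0.1771.
(z*)²·p*(1−p*)/E² = 5.410276·0.1771/0.000729 = 1314.348.
⌈1314.348⌉ = 1315.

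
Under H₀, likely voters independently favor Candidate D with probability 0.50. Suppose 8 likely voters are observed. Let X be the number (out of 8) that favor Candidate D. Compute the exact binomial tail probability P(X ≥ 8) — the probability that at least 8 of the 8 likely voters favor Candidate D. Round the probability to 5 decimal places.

P = 0.00391

X ~ Binomial(n=8, p=0.50).
P(X ≥ 8) = C(8,8)·0.50^8·0.50^0.
= 0.003906 = 0.00391.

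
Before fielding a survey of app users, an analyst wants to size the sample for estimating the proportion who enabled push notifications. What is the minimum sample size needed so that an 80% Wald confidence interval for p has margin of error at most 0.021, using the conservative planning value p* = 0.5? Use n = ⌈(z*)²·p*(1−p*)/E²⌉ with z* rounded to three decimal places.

The 80% critical value is z* = 1.282.
p*(1−p*) = 0.2500.
Required n before rounding: 1.643524 × 0.2500 / 0.021² = 931.703.
Rounding up, n = 932.

n = 932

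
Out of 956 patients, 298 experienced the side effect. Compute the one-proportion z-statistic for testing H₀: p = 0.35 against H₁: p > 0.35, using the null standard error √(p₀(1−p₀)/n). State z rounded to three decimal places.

z = -2.482

Sample proportion p̂ = 298/956 = 0.31172.
Null standard error: √(0.35·0.65/956) = √0.000237971 = 0.015426.
z = (0.31172 − 0.35)/0.015426 = -0.03828/0.015426 = -2.482.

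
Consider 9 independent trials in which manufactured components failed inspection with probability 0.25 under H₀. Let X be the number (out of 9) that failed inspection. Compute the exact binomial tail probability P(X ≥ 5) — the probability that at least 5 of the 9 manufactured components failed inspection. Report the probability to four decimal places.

P = 0.0489

X ~ Binomial(n=9, p=0.25).
P(X ≥ 5) = Σ_{j=5}^{9} C(9,j)·0.25^j·0.75^{9−j}.
= 0.038933 + 0.008652 + 0.001236 + 0.000103 + 0.000004 = 0.0489.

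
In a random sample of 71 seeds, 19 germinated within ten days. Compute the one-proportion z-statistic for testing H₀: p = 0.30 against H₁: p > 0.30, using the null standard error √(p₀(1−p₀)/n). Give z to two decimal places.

z = -0.60

With x = 19 successes in n = 71, p̂ = 0.26761.
SE₀ = √(0.30·0.70/71) = 0.054385.
Test statistic: z = -0.03239/0.054385 = -0.60.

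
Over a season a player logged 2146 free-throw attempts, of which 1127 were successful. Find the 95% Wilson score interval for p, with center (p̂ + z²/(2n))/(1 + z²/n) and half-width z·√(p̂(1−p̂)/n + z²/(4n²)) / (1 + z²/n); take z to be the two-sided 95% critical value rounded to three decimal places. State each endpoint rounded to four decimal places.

p̂ = 1127/2146 = 0.52516; z = 1.960, so z² = 3.841600.
Denominator 1 + z²/n = 1 + 3.841600/2146 = 1.001790.
Adjusted center: (0.52516 + z²/(2n))/1.001790 = 0.52512.
Radicand: p̂(1−p̂)/n + z²/(4n²) = 0.000116201 + 0.000000209 = 0.000116410.
Half-width = z·√(radicand)/denom = 1.960·0.010789/1.001790 = 0.02111.
CI: 0.52512 ± 0.02111 = (0.5040, 0.5462).

(0.5040, 0.5462)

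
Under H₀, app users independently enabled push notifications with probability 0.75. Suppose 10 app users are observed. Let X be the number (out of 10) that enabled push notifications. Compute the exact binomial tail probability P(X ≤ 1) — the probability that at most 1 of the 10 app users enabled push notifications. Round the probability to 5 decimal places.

X ~ Binomial(n=10, p=0.75).
P(X ≤ 1) = C(10,0)·0.75^0·0.25^10 + C(10,1)·0.75^1·0.25^9.
= 0.000001 + 0.000029 = 0.00003.

P = 0.00003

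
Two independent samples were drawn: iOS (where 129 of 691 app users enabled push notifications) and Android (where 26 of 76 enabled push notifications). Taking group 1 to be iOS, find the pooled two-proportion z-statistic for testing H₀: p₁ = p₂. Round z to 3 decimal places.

Sample proportions: p̂₁ = 129/691 = 0.18669 and p̂₂ = 26/76 = 0.34211.
Pooled p̂ = (129+26)/(691+76) = 155/767 = 0.20209.
Pooled SE = √[0.1612473·0.01460507] ≈ 0.048529.
z = (p̂₁ − p̂₂)/SE = (0.18669 − 0.34211)/0.048529 = -0.15542/0.048529 = -3.203.

z = -3.203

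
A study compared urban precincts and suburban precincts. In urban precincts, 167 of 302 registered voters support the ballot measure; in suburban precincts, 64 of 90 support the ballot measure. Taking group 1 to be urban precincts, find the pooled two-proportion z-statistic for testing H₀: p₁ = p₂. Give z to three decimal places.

Sample proportions: p̂₁ = 167/302 = 0.55298 and p̂₂ = 64/90 = 0.71111.
Pooled p̂ = (167+64)/(302+90) = 231/392 = 0.58929.
SE = √[p̂(1−p̂)(1/n₁+1/n₂)] = √[0.58929·0.41071·(1/302+1/90)] ≈ 0.059081.
z = -0.15813/0.059081 = -2.676.

z = -2.676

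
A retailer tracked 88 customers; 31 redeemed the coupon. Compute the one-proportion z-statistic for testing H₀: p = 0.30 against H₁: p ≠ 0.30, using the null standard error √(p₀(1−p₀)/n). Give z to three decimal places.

The sample proportion is 31/88 = 0.35227.
Null standard error: √(0.30·0.70/88) = √0.002386364 = 0.048850.
z = (0.35227 − 0.30)/0.048850 = 0.05227/0.048850 = 1.070.

z = 1.070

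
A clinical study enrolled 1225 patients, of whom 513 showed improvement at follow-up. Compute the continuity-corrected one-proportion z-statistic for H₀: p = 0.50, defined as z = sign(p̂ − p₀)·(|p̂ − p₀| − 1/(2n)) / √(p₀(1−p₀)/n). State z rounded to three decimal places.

Sample proportion p̂ = 513/1225 = 0.41878. p̂ − p₀ = -0.081224.
Continuity correction 1/(2n) = 1/2450 = 0.000408.
Corrected numerator: |-0.081224| − 0.000408 = 0.080816.
SE₀ = √(0.50·0.50/1225) = 0.014286.
z = (−)0.080816/0.014286 = -5.657.

z = -5.657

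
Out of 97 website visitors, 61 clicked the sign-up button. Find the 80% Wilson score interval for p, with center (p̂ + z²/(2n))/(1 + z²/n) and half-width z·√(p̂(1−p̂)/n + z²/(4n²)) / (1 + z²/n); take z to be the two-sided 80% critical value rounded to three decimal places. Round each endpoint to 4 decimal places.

(0.5643, 0.6891)

p̂ = 61/97 = 0.62887; z = 1.282, so z² = 1.643524.
1 + z²/n = 1.016944.
Center = (0.62887 + 0.008472)/1.016944 = 0.62672.
Radicand: p̂(1−p̂)/n + z²/(4n²) = 0.002406119 + 0.000043669 = 0.002449788.
Half-width = z·√(radicand)/denom = 1.282·0.049495/1.016944 = 0.06240.
CI: 0.62672 ± 0.06240 = (0.5643, 0.6891).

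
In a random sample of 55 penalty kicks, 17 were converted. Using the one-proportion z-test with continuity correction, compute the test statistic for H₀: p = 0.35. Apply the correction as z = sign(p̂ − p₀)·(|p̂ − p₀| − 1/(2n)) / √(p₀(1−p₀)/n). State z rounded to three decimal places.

z = -0.495

Sample proportion p̂ = 17/55 = 0.30909. p̂ − p₀ = -0.040909.
1/(2n) = 0.009091.
Corrected numerator: |-0.040909| − 0.009091 = 0.031818.
SE₀ = √(0.35·0.65/55) = 0.064315.
z = −0.031818/0.064315 = -0.495.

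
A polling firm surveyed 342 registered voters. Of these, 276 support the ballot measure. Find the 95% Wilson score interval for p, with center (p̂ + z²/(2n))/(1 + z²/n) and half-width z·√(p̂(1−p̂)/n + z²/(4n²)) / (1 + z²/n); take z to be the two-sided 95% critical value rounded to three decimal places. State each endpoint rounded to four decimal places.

(0.7619, 0.8453)

p̂ = 276/342 = 0.80702; z = 1.960, so z² = 3.841600.
1 + z²/n = 1.011233.
Adjusted center: (0.80702 + z²/(2n))/1.011233 = 0.80361.
Radicand: p̂(1−p̂)/n + z²/(4n²) = 0.000455381 + 0.000008211 = 0.000463592.
Half-width = 1.960·√0.000463592/1.011233 = 0.04173.
Interval: 0.80361 ± 0.04173 → (0.7619, 0.8453).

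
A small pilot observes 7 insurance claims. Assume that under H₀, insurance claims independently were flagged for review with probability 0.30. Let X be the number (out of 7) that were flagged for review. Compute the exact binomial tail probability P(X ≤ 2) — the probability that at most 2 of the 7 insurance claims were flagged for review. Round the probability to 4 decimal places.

X is binomial with n = 7 and p = 0.30.
P(X ≤ 2) = C(7,0)·0.30^0·0.70^7 + C(7,1)·0.30^1·0.70^6 + C(7,2)·0.30^2·0.70^5.
= 0.082354 + 0.247063 + 0.317652 = 0.6471.

P = 0.6471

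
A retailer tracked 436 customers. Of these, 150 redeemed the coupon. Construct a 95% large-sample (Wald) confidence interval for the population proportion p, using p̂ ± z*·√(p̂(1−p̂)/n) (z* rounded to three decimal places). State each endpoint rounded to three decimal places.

(0.299, 0.389)

The sample proportion is 150/436 = 0.34404.
Standard error of p̂: √(0.225675/436) = √0.000517604 = 0.022751.
The 95% critical value is z* = 1.960.
Margin = 1.960·0.022751 = 0.04459.
CI: 0.34404 ± 0.04459 = (0.299, 0.389).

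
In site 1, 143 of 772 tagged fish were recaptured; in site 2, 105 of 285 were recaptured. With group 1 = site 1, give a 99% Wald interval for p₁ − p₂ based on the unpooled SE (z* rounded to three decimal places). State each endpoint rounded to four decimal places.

p̂₁ = 0.18523, p̂₂ = 0.36842, so the observed difference is -0.18319.
SE = √(0.000195495 + 0.000816446) = √0.001011941 = 0.031811.
For 99% confidence, z* = 2.576. Margin = 2.576·0.031811 = 0.08195.
So the interval runs from -0.2651 to -0.1012.

(-0.2651, -0.1012)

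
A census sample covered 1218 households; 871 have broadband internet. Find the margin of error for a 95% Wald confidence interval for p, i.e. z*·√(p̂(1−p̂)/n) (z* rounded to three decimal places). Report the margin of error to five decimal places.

With x = 871 successes in n = 1218, p̂ = 0.71511.
Standard error of p̂: √(0.203729/1218) = √0.000167265 = 0.012933.
z* = 1.960 at the 95% level.
Margin of error = z*·SE = 1.960 × 0.012933 = 0.02535.

ME = 0.02535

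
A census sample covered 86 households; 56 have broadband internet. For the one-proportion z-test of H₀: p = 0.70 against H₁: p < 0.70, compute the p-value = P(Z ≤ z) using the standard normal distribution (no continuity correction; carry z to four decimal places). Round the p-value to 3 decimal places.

The sample proportion is 56/86 = 0.65116.
Null standard error: √(0.70·0.30/86) = √0.002441860 = 0.049415.
Test statistic (full precision, shown to 4 dp): z = (56/86 − 0.70)/SE₀ ≈ -0.9883.
From the standard normal, P(Z ≤ z) = 0.162.

p-value = 0.162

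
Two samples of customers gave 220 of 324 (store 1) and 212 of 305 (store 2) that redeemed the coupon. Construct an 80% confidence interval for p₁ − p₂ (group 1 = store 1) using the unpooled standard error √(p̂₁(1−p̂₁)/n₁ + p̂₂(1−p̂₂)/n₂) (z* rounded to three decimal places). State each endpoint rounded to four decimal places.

p̂₁ = 220/324 = 0.67901, p̂₂ = 212/305 = 0.69508; p̂₁ − p̂₂ = -0.01607.
Unpooled SE = √(p̂₁(1−p̂₁)/n₁ + p̂₂(1−p̂₂)/n₂) = √(0.000672699 + 0.000694895) = 0.036981.
z* = 1.282 at the 80% level. Margin = 1.282·0.036981 = 0.04741.
CI: -0.01607 ± 0.04741 = (-0.0635, 0.0313).

(-0.0635, 0.0313)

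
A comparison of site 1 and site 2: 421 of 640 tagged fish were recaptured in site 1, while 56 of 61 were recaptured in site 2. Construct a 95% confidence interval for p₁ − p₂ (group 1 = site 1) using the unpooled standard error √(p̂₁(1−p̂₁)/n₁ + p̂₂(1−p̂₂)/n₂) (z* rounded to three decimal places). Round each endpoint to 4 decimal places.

p̂₁ = 421/640 = 0.65781, p̂₂ = 56/61 = 0.91803; p̂₁ − p̂₂ = -0.26022.
SE = √(0.000351711 + 0.001233583) = √0.001585294 = 0.039816.
The 95% critical value is z* = 1.960. Margin = 1.960·0.039816 = 0.07804.
Interval: -0.26022 ± 0.07804 → (-0.3383, -0.1822).

(-0.3383, -0.1822)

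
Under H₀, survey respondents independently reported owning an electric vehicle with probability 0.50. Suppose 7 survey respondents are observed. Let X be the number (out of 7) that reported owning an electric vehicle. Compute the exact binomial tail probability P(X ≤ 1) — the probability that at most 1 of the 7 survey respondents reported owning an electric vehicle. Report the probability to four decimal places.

P = 0.0625

X ~ Binomial(n=7, p=0.50).
P(X ≤ 1) = C(7,0)·0.50^0·0.50^7 + C(7,1)·0.50^1·0.50^6.
= 0.007812 + 0.054688 = 0.0625.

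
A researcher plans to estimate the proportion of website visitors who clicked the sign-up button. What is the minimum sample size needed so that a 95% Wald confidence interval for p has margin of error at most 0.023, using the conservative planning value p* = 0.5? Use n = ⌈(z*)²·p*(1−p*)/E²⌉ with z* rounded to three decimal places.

n = 1816

For 95% confidence, z* = 1.960.
p*(1−p*) = 0.50·0.50 = 0.2500.
(z*)²·p*(1−p*)/E² = 3.841600·0.2500/0.000529 = 1815.501.
⌈1815.501⌉ = 1816.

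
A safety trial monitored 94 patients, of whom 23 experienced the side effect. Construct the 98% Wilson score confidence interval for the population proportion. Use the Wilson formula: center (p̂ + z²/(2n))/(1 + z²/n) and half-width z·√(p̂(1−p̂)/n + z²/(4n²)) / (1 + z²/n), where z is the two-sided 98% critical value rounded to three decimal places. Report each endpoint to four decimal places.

(0.1573, 0.3598)

p̂ = 23/94 = 0.24468; z = 2.326, so z² = 5.410276.
Denominator 1 + z²/n = 1 + 5.410276/94 = 1.057556.
Adjusted center: (0.24468 + z²/(2n))/1.057556 = 0.25858.
Radicand: p̂(1−p̂)/n + z²/(4n²) = 0.001966087 + 0.000153075 = 0.002119162.
Half-width = 2.326·√0.002119162/1.057556 = 0.10125.
CI: 0.25858 ± 0.10125 = (0.1573, 0.3598).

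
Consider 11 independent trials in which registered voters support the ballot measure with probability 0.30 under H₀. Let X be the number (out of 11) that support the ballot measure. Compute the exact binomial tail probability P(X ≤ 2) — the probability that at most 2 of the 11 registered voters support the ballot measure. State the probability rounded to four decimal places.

X ~ Binomial(n=11, p=0.30).
P(X ≤ 2) = C(11,0)·0.30^0·0.70^11 + C(11,1)·0.30^1·0.70^10 + C(11,2)·0.30^2·0.70^9.
= 0.019773 + 0.093217 + 0.199750 = 0.3127.

P = 0.3127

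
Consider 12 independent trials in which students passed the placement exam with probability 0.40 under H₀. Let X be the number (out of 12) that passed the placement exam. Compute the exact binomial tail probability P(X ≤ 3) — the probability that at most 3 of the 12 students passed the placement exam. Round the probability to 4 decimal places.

P = 0.2253

X is binomial with n = 12 and p = 0.40.
P(X ≤ 3) = C(12,0)·0.40^0·0.60^12 + C(12,1)·0.40^1·0.60^11 + C(12,2)·0.40^2·0.60^10 + C(12,3)·0.40^3·0.60^9.
= 0.002177 + 0.017414 + 0.063852 + 0.141894 = 0.2253.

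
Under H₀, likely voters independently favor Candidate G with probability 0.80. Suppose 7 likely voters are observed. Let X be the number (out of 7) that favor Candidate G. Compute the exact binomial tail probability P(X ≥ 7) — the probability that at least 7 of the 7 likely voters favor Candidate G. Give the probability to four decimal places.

P = 0.2097

X ~ Binomial(n=7, p=0.80).
P(X ≥ 7) = C(7,7)·0.80^7·0.20^0.
= 0.209715 = 0.2097.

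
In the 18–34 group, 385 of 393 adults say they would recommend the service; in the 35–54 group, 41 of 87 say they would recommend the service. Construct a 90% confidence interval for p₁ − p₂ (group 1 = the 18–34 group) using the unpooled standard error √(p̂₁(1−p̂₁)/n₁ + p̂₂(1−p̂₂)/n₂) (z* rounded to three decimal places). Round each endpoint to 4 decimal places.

(0.4196, 0.5972)

p̂₁ = 385/393 = 0.97964, p̂₂ = 41/87 = 0.47126; p̂₁ − p̂₂ = 0.50838.
Unpooled SE = √(p̂₁(1−p̂₁)/n₁ + p̂₂(1−p̂₂)/n₂) = √(0.000050743 + 0.002864072) = 0.053989.
z* = 1.645 at the 90% level. Margin of error = 0.08881.
Interval: 0.50838 ± 0.08881 → (0.4196, 0.5972).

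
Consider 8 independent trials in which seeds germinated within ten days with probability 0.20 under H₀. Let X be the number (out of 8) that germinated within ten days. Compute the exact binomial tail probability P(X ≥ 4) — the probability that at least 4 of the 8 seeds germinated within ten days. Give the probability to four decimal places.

P = 0.0563

X ~ Binomial(n=8, p=0.20).
P(X ≥ 4) = Σ_{j=4}^{8} C(8,j)·0.20^j·0.80^{8−j}.
= 0.045875 + 0.009175 + 0.001147 + 0.000082 + 0.000003 = 0.0563.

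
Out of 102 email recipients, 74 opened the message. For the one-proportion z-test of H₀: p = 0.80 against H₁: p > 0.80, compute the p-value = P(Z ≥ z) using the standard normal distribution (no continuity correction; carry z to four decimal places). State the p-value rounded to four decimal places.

With x = 74 successes in n = 102, p̂ = 0.72549.
Under H₀, SE = √(p₀(1−p₀)/n) = √(0.80·0.20/102) = √0.001568627 = 0.039606.
z = (p̂ − p₀)/SE = (74/102 − 0.80)/0.039606 ≈ -1.8813.
p-value = P(Z ≥ z) with z = -1.8813 → 0.9700.

p-value = 0.9700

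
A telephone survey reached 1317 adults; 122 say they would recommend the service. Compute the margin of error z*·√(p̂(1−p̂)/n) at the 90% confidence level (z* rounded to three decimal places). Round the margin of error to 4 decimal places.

Sample proportion p̂ = 122/1317 = 0.09263.
Standard error of p̂: √(0.084054/1317) = √0.000063822 = 0.007989.
z* = 1.645 at the 90% level.
ME = 1.645·0.007989 = 0.0131.

ME = 0.0131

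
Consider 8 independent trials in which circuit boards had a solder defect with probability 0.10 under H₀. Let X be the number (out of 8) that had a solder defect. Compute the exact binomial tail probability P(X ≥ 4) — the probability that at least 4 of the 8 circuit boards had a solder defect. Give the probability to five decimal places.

P = 0.00502

X ~ Binomial(n=8, p=0.10).
P(X ≥ 4) = Σ_{j=4}^{8} C(8,j)·0.10^j·0.90^{8−j}.
= 0.004593 + 0.000408 + 0.000023 + 0.000001 + 0.000000 = 0.00502.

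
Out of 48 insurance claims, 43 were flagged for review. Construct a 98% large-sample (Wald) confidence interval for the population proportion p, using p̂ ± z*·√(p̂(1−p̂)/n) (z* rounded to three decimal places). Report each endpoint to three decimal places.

(0.793, 0.998)

With x = 43 successes in n = 48, p̂ = 0.89583.
SE(p̂) = √(0.89583·0.10417/48) = 0.044092.
For 98% confidence, z* = 2.326.
Margin = 2.326·0.044092 = 0.10256.
Interval: 0.89583 ± 0.10256 → (0.793, 0.998).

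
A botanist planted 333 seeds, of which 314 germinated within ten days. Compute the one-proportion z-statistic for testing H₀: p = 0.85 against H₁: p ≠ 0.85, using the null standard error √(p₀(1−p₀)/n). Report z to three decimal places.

Sample proportion p̂ = 314/333 = 0.94294.
Null standard error: √(0.85·0.15/333) = √0.000382883 = 0.019567.
Test statistic: z = 0.09294/0.019567 = 4.750.

z = 4.750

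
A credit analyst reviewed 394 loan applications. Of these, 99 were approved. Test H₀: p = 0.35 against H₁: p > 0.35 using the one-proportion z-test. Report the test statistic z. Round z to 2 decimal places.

z = -4.11

p̂ = 99/394 = 0.25127.
Null standard error: √(0.35·0.65/394) = √0.000577411 = 0.024029.
z = (0.25127 − 0.35)/0.024029 = -0.09873/0.024029 = -4.11.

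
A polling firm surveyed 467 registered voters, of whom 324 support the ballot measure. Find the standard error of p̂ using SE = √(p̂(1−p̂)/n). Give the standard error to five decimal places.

SE = 0.02133

p̂ = 324/467 = 0.69379.
p̂(1−p̂) = 0.69379·0.30621 = 0.212445.
Dividing by n and taking the root: √0.000454914 = 0.02133.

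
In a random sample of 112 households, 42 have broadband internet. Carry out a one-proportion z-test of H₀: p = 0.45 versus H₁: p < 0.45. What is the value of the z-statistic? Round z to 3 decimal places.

z = -1.595

p̂ = 42/112 = 0.37500.
SE₀ = √(0.45·0.55/112) = 0.047009.
z = (p̂ − p₀)/SE = (0.37500 − 0.45)/0.047009 = -1.595.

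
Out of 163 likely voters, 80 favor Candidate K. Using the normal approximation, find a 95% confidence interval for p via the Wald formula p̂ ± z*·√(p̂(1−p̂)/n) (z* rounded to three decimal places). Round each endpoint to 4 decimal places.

(0.4141, 0.5675)

With x = 80 successes in n = 163, p̂ = 0.49080.
Standard error of p̂: √(0.249915/163) = √0.001533223 = 0.039156.
The 95% critical value is z* = 1.960.
Margin of error: 1.960 × 0.039156 = 0.07675.
So the interval runs from 0.4141 to 0.5675.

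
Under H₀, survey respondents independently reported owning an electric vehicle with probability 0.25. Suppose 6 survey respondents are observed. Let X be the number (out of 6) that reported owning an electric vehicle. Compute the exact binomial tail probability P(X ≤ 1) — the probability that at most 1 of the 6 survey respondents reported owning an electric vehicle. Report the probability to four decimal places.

X ~ Binomial(n=6, p=0.25).
P(X ≤ 1) = C(6,0)·0.25^0·0.75^6 + C(6,1)·0.25^1·0.75^5.
= 0.177979 + 0.355957 = 0.5339.

P = 0.5339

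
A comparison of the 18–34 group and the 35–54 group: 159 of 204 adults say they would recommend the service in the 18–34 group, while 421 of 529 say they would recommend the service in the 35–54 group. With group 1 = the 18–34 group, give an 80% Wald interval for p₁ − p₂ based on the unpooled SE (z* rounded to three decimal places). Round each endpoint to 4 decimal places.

(-0.0599, 0.0270)

p̂₁ = 0.77941, p̂₂ = 0.79584, so the observed difference is -0.01643.
Unpooled SE = √(p̂₁(1−p̂₁)/n₁ + p̂₂(1−p̂₂)/n₂) = √(0.000842790 + 0.000307142) = 0.033911.
For 80% confidence, z* = 1.282. Margin = 1.282·0.033911 = 0.04347.
CI: -0.01643 ± 0.04347 = (-0.0599, 0.0270).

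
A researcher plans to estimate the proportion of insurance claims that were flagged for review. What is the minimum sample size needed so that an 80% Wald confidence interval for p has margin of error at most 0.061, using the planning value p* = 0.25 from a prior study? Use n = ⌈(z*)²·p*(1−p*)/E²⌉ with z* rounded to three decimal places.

n = 83

The 80% critical value is z* = 1.282.
p*(1−p*) = 0.25·0.75 = 0.1875.
(z*)²·p*(1−p*)/E² = 1.643524·0.1875/0.003721 = 82.817.
⌈82.817⌉ = 83.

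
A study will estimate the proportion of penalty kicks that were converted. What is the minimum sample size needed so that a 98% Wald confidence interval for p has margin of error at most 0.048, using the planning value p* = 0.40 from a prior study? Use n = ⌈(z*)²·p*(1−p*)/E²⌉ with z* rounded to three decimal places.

n = 564

For 98% confidence, z* = 2.326.
p*(1−p*) = 0.2400.
(z*)²·p*(1−p*)/E² = 5.410276·0.2400/0.002304 = 563.570.
⌈563.570⌉ = 564.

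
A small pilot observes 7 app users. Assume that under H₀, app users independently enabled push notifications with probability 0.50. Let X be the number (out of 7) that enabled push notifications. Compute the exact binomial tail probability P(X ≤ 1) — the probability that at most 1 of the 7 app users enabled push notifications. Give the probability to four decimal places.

P = 0.0625

X ~ Binomial(n=7, p=0.50).
P(X ≤ 1) = C(7,0)·0.50^0·0.50^7 + C(7,1)·0.50^1·0.50^6.
= 0.007812 + 0.054688 = 0.0625.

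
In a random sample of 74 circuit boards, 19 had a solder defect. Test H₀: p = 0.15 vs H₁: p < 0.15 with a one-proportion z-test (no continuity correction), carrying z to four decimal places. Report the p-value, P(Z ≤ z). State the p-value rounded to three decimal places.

p-value = 0.995

With x = 19 successes in n = 74, p̂ = 0.25676.
Null standard error: √(0.15·0.85/74) = √0.001722973 = 0.041509.
z = (p̂ − p₀)/SE = (19/74 − 0.15)/0.041509 ≈ 2.5719.
p-value = P(Z ≤ z) with z = 2.5719 → 0.995.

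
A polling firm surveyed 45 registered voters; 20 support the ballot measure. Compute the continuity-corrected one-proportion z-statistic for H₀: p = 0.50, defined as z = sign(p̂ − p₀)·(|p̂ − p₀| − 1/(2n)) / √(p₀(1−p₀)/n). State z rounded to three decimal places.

z = -0.596

The sample proportion is 20/45 = 0.44444. p̂ − p₀ = -0.055556.
Continuity correction 1/(2n) = 1/90 = 0.011111.
Corrected numerator: |-0.055556| − 0.011111 = 0.044445.
Null standard error: √(0.50·0.50/45) = √0.005555556 = 0.074536.
z = −0.044445/0.074536 = -0.596.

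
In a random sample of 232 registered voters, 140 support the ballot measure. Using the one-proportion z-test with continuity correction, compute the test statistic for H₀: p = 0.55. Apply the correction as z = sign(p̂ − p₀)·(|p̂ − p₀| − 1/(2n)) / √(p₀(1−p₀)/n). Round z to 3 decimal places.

z = 1.570

p̂ = 140/232 = 0.60345. p̂ − p₀ = 0.053448.
Continuity correction 1/(2n) = 1/464 = 0.002155.
Corrected numerator: |0.053448| − 0.002155 = 0.051293.
Under H₀, SE = √(p₀(1−p₀)/n) = √(0.55·0.45/232) = √0.001066810 = 0.032662.
z = (+)0.051293/0.032662 = 1.570.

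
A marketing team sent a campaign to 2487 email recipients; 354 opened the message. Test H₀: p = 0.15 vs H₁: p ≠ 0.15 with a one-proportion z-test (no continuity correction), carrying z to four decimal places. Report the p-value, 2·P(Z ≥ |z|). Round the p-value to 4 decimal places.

p-value = 0.2847

Sample proportion p̂ = 354/2487 = 0.14234.
SE₀ = √(0.15·0.85/2487) = 0.007160.
z = (p̂ − p₀)/SE = (354/2487 − 0.15)/0.007160 ≈ -1.0698.
From the standard normal, 2·P(Z ≥ |z|) = 0.2847.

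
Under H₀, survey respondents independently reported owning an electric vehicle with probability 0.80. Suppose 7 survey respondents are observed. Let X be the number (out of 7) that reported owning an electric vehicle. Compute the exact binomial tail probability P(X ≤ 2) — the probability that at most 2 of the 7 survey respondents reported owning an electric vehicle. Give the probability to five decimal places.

X is binomial with n = 7 and p = 0.80.
P(X ≤ 2) = C(7,0)·0.80^0·0.20^7 + C(7,1)·0.80^1·0.20^6 + C(7,2)·0.80^2·0.20^5.
= 0.000013 + 0.000358 + 0.004301 = 0.00467.

P = 0.00467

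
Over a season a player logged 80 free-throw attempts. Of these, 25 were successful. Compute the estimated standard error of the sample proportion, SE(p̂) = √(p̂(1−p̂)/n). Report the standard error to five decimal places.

SE = 0.05182

With x = 25 successes in n = 80, p̂ = 0.31250.
p̂(1−p̂) = 0.214844.
Dividing by n and taking the root: √0.002685550 = 0.05182.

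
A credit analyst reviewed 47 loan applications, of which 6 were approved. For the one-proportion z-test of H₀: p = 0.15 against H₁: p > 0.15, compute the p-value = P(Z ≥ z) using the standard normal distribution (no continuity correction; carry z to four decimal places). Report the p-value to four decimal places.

Sample proportion p̂ = 6/47 = 0.12766.
SE₀ = √(0.15·0.85/47) = 0.052084.
Test statistic (full precision, shown to 4 dp): z = (6/47 − 0.15)/SE₀ ≈ -0.4289.
From the standard normal, P(Z ≥ z) = 0.6660.

p-value = 0.6660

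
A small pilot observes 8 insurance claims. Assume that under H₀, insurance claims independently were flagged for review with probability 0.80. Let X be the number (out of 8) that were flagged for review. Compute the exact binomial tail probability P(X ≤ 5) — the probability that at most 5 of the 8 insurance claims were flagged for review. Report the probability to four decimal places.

P = 0.2031

X ~ Binomial(n=8, p=0.80).
P(X ≤ 5) = Σ_{j=0}^{5} C(8,j)·0.80^j·0.20^{8−j}.
= 0.000003 + 0.000082 + 0.001147 + 0.009175 + 0.045875 + 0.146801 = 0.2031.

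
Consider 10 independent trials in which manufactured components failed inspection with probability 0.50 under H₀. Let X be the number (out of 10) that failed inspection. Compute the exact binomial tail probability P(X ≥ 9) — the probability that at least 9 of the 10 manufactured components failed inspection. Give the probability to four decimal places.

P = 0.0107

X is binomial with n = 10 and p = 0.50.
P(X ≥ 9) = C(10,9)·0.50^9·0.50^1 + C(10,10)·0.50^10·0.50^0.
= 0.009766 + 0.000977 = 0.0107.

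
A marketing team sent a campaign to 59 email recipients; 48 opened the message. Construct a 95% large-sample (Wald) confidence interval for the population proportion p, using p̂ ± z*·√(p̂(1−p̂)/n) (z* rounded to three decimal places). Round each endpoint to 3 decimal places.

Sample proportion p̂ = 48/59 = 0.81356.
SE(p̂) = √(0.81356·0.18644/59) = 0.050704.
The 95% critical value is z* = 1.960.
Margin = 1.960·0.050704 = 0.09938.
CI: 0.81356 ± 0.09938 = (0.714, 0.913).

(0.714, 0.913)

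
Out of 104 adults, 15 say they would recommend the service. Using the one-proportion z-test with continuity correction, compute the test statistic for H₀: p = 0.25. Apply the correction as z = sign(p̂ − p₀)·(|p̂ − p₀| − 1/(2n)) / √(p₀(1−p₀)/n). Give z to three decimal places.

z = -2.378

With x = 15 successes in n = 104, p̂ = 0.14423. p̂ − p₀ = -0.105769.
1/(2n) = 0.004808.
Corrected numerator: |-0.105769| − 0.004808 = 0.100961.
Under H₀, SE = √(p₀(1−p₀)/n) = √(0.25·0.75/104) = √0.001802885 = 0.042460.
z = (−)0.100961/0.042460 = -2.378.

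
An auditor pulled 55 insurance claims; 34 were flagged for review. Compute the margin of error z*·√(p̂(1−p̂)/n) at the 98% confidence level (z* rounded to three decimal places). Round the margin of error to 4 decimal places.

ME = 0.1524

With x = 34 successes in n = 55, p̂ = 0.61818.
SE(p̂) = √(0.61818·0.38182/55) = 0.065510.
For 98% confidence, z* = 2.326.
Margin of error = z*·SE = 2.326 × 0.065510 = 0.1524.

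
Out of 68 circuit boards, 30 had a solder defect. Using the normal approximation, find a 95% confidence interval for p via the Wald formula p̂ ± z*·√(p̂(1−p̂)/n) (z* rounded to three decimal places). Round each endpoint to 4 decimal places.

(0.3232, 0.5592)

With x = 30 successes in n = 68, p̂ = 0.44118.
SE = √(p̂(1−p̂)/n) = √(0.246540/68) = 0.060213.
z* = 1.960 at the 95% level.
Margin of error: 1.960 × 0.060213 = 0.11802.
So the interval runs from 0.3232 to 0.5592.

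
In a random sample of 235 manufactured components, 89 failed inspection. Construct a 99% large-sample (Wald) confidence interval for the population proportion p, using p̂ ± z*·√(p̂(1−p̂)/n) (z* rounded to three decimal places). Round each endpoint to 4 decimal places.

The sample proportion is 89/235 = 0.37872.
SE(p̂) = √(0.37872·0.62128/235) = 0.031642.
z* = 2.576 at the 99% level.
Margin of error: 2.576 × 0.031642 = 0.08151.
Interval: 0.37872 ± 0.08151 → (0.2972, 0.4602).

(0.2972, 0.4602)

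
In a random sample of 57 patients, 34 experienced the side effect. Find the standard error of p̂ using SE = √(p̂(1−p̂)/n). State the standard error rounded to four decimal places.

SE = 0.0650

The sample proportion is 34/57 = 0.59649.
p̂(1−p̂) = 0.59649·0.40351 = 0.240690.
SE = √(0.240690/57) = √0.004222632 = 0.0650.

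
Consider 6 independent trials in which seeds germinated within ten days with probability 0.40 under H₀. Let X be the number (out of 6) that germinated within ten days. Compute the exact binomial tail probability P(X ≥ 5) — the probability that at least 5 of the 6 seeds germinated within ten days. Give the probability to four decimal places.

P = 0.0410

X ~ Binomial(n=6, p=0.40).
P(X ≥ 5) = C(6,5)·0.40^5·0.60^1 + C(6,6)·0.40^6·0.60^0.
= 0.036864 + 0.004096 = 0.0410.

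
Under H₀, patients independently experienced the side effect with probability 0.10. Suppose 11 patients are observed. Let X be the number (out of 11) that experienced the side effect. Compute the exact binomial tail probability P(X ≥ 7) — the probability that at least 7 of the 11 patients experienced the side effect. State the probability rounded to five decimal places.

P = 0.00002

X ~ Binomial(n=11, p=0.10).
P(X ≥ 7) = Σ_{j=7}^{11} C(11,j)·0.10^j·0.90^{11−j}.
= 0.000022 + 0.000001 + 0.000000 + 0.000000 + 0.000000 = 0.00002.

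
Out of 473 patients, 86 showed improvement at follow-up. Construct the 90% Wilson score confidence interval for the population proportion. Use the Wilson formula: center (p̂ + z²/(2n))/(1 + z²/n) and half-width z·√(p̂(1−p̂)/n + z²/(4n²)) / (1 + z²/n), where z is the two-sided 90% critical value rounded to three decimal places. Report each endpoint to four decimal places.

(0.1545, 0.2128)

p̂ = 86/473 = 0.18182; z = 1.645, so z² = 2.706025.
1 + z²/n = 1.005721.
Center = (0.18182 + 0.002860)/1.005721 = 0.18363.
Radicand: p̂(1−p̂)/n + z²/(4n²) = 0.000314504 + 0.000003024 = 0.000317528.
Half-width = 1.645·√0.000317528/1.005721 = 0.02915.
CI: 0.18363 ± 0.02915 = (0.1545, 0.2128).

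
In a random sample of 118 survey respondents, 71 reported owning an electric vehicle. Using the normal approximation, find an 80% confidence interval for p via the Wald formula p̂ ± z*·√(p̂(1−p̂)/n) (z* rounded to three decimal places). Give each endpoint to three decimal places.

p̂ = 71/118 = 0.60169.
SE = √(p̂(1−p̂)/n) = √(0.239658/118) = 0.045067.
z* = 1.282 at the 80% level.
Margin = 1.282·0.045067 = 0.05778.
Interval: 0.60169 ± 0.05778 → (0.544, 0.659).

(0.544, 0.659)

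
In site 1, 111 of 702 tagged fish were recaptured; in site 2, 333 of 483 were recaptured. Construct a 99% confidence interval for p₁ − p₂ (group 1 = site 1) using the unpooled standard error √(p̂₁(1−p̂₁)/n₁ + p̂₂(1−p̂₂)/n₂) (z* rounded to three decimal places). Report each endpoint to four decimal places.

(-0.5961, -0.4665)

p̂₁ = 0.15812, p̂₂ = 0.68944, so the observed difference is -0.53132.
Unpooled SE = √(p̂₁(1−p̂₁)/n₁ + p̂₂(1−p̂₂)/n₂) = √(0.000189627 + 0.000443296) = 0.025158.
The 99% critical value is z* = 2.576. Margin of error = 0.06481.
CI: -0.53132 ± 0.06481 = (-0.5961, -0.4665).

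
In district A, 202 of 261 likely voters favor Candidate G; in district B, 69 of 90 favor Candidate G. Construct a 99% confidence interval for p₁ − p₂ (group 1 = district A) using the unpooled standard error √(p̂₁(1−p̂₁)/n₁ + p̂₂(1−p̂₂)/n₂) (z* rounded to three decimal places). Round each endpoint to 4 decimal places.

p̂₁ = 0.77395, p̂₂ = 0.76667, so the observed difference is 0.00728.
SE = √(0.000670320 + 0.001987654) = √0.002657974 = 0.051556.
The 99% critical value is z* = 2.576. Margin of error = 0.13281.
Interval: 0.00728 ± 0.13281 → (-0.1255, 0.1401).

(-0.1255, 0.1401)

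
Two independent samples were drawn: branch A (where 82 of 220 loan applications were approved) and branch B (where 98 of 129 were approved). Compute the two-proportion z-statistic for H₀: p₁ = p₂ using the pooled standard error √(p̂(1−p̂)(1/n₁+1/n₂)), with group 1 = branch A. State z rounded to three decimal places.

p̂₁ = 82/220 = 0.37273, p̂₂ = 98/129 = 0.75969.
Pooling: p̂ = 180/349 = 0.51576.
Pooled SE = √[0.2497516·0.01229739] ≈ 0.055419.
z = (p̂₁ − p̂₂)/SE = (0.37273 − 0.75969)/0.055419 = -0.38696/0.055419 = -6.982.

z = -6.982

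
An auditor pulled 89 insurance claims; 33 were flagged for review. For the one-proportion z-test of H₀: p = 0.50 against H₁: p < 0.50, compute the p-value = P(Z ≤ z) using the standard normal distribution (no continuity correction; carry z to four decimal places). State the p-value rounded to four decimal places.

With x = 33 successes in n = 89, p̂ = 0.37079.
SE₀ = √(0.50·0.50/89) = 0.053000.
Test statistic (full precision, shown to 4 dp): z = (33/89 − 0.50)/SE₀ ≈ -2.4380.
p-value = P(Z ≤ z) with z = -2.4380 → 0.0074.

p-value = 0.0074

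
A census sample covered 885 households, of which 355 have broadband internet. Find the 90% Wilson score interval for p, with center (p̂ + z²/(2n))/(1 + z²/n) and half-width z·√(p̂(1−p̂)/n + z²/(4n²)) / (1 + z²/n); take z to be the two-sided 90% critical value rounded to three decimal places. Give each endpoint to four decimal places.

(0.3744, 0.4285)

p̂ = 355/885 = 0.40113; z = 1.645, so z² = 2.706025.
1 + z²/n = 1.003058.
Center = (0.40113 + 0.001529)/1.003058 = 0.40143.
Radicand: p̂(1−p̂)/n + z²/(4n²) = 0.000271440 + 0.000000864 = 0.000272304.
Half-width = z·√(radicand)/denom = 1.645·0.016502/1.003058 = 0.02706.
CI: 0.40143 ± 0.02706 = (0.3744, 0.4285).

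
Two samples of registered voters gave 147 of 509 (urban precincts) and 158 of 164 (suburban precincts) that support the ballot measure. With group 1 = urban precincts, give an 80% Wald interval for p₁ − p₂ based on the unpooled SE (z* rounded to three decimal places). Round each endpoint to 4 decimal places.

(-0.7065, -0.6427)

p̂₁ = 0.28880, p̂₂ = 0.96341, so the observed difference is -0.67461.
Unpooled SE = √(p̂₁(1−p̂₁)/n₁ + p̂₂(1−p̂₂)/n₂) = √(0.000403527 + 0.000214920) = 0.024869.
The 80% critical value is z* = 1.282. Margin of error = 0.03188.
So the interval runs from -0.7065 to -0.6427.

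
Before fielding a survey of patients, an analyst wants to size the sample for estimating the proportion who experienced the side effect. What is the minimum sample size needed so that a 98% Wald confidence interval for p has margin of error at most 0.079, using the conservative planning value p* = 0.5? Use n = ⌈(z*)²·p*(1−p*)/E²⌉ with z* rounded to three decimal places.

For 98% confidence, z* = 2.326.
p*(1−p*) = 0.50·0.50 = 0.2500.
Required n before rounding: 5.410276 × 0.2500 / 0.079² = 216.723.
Rounding up, n = 217.

n = 217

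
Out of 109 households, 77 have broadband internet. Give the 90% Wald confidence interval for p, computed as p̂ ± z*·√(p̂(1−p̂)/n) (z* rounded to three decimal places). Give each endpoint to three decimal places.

(0.635, 0.778)

p̂ = 77/109 = 0.70642.
SE = √(p̂(1−p̂)/n) = √(0.207390/109) = 0.043619.
z* = 1.645 at the 90% level.
Margin = 1.645·0.043619 = 0.07175.
CI: 0.70642 ± 0.07175 = (0.635, 0.778).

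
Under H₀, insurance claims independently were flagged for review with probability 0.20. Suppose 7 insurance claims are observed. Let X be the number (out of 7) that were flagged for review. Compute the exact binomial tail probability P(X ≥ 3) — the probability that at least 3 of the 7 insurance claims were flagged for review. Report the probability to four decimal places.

X is binomial with n = 7 and p = 0.20.
P(X ≥ 3) = Σ_{j=3}^{7} C(7,j)·0.20^j·0.80^{7−j}.
= 0.114688 + 0.028672 + 0.004301 + 0.000358 + 0.000013 = 0.1480.

P = 0.1480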